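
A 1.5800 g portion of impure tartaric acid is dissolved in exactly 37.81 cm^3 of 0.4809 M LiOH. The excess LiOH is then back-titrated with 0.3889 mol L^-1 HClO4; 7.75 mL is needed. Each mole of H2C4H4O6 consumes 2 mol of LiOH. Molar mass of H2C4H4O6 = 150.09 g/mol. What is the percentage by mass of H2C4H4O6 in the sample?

72.0%

Total n(LiOH) added = 0.4809 x 0.03781 = 0.01818 mol.
n(HClO4) used = 0.3889 x 0.007750 = 0.003014 mol, which equals the excess n(LiOH).
So n(LiOH) consumed by the sample = 0.01818 - 0.003014 = 0.01517 mol.
n(H2C4H4O6) = 0.01517 / 2 = 0.007584 mol.
mass H2C4H4O6 = 0.007584 x 150.09 = 1.138 g, so %H2C4H4O6 = 1.138/1.5800 x 100 = 72.0%.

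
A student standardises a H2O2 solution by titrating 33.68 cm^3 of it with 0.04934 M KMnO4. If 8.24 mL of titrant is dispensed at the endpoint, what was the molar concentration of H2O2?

0.0302 M

n(KMnO4) = 0.04934 x 0.008240 = 0.0004066 mol.
From the balanced equation, 2 mol KMnO4 reacts with 5 mol H2O2, so n(H2O2) = 0.0004066 x 5/2 = 0.001016 mol.
[H2O2] = 0.001016 / 0.03368 L = 0.0302 M.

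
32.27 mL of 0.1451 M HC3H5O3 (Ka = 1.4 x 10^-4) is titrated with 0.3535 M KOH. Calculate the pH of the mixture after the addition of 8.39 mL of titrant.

Initial n(HC3H5O3) = 0.1451 x 0.03227 = 0.004682 mol.
n(KOH) added = 0.3535 x 0.008390 = 0.002966 mol, converting that many moles of HC3H5O3 to C3H5O3-.
Remaining n(HC3H5O3) = 0.001717 mol; n(C3H5O3-) = 0.002966 mol.
By Henderson-Hasselbalch, pH = pKa + log([A^-]/[HA]) = 3.85 + log(0.002966/0.001717) = 3.85 + (+0.24) = 4.09.

4.09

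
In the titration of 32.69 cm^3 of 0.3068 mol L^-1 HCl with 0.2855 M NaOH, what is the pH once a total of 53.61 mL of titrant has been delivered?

n(acid) = 0.3068 x 0.03269 = 0.01003 mol; n(NaOH) added = 0.2855 x 0.05361 = 0.01531 mol.
Base is in excess by 0.01531 - 0.01003 = 0.005276 mol in a total volume of 0.08630 L.
[OH^-] = 0.005276/0.08630 = 0.06114 M, so pOH = 1.21 and pH = 14.00 - 1.21 = 12.79.

12.79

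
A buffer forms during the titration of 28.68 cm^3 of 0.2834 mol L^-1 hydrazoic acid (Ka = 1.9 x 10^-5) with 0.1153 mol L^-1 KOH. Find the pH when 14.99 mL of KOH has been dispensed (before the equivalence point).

Initial n(HN3) = 0.2834 x 0.02868 = 0.008128 mol.
n(KOH) added = 0.1153 x 0.01499 = 0.001728 mol, converting that many moles of HN3 to N3-.
Remaining n(HN3) = 0.006400 mol; n(N3-) = 0.001728 mol.
By Henderson-Hasselbalch, pH = pKa + log([A^-]/[HA]) = 4.72 + log(0.001728/0.006400) = 4.72 + (-0.57) = 4.15.

4.15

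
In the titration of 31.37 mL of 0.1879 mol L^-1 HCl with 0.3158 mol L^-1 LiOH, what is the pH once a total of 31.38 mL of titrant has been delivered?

n(acid) = 0.1879 x 0.03137 = 0.005894 mol; n(LiOH) added = 0.3158 x 0.03138 = 0.009910 mol.
Base is in excess by 0.009910 - 0.005894 = 0.004015 mol in a total volume of 0.06275 L.
[OH^-] = 0.004015/0.06275 = 0.06399 M, so pOH = 1.19 and pH = 14.00 - 1.19 = 12.81.

12.81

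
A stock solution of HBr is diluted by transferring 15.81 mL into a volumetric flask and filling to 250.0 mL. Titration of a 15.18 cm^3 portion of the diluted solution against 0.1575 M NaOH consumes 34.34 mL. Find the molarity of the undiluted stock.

5.63 M

n(NaOH) = 0.1575 x 0.03434 = 0.005409 mol.
n(HBr) in the aliquot = 0.005409 mol.
[diluted HBr] = 0.005409 / 0.01518 = 0.3563 M.
Dilution factor = 250.0/15.81 = 15.81, so [stock] = 0.3563 x 15.81 = 5.63 M.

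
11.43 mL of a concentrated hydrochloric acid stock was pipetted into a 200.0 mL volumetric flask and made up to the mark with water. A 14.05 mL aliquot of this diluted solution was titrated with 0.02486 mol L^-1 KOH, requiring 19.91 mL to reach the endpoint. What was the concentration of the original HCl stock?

0.616 M

n(KOH) = 0.02486 x 0.01991 = 0.0004950 mol.
n(HCl) in the aliquot = 0.0004950 mol.
[diluted HCl] = 0.0004950 / 0.01405 = 0.03523 M.
Dilution factor = 200.0/11.43 = 17.50, so [stock] = 0.03523 x 17.50 = 0.616 M.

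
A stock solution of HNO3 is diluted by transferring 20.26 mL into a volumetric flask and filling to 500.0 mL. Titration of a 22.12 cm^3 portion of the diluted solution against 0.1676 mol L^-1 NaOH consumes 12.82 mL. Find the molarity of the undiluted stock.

n(NaOH) = 0.1676 x 0.01282 = 0.002149 mol.
n(HNO3) in the aliquot = 0.002149 mol.
[diluted HNO3] = 0.002149 / 0.02212 = 0.09714 M.
Dilution factor = 500.0/20.26 = 24.68, so [stock] = 0.09714 x 24.68 = 2.40 M.

2.40 M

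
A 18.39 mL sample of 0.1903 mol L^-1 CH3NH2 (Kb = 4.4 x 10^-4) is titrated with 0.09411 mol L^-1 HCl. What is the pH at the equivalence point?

5.92

n(CH3NH2) = 0.1903 x 0.01839 = 0.003500 mol; V(HCl) at equivalence = 0.003500/0.09411 = 0.03719 L.
At equivalence the base is fully converted to CH3NH3+; total volume = 0.05558 L, so [CH3NH3+] = 0.003500/0.05558 = 0.06297 M.
Ka(CH3NH3+) = Kw/Kb = 1.0e-14 / 4.4 x 10^-4 = 2.27e-11.
[H^+] = sqrt(Ka x [CH3NH3+]) = sqrt(2.27e-11 x 0.06297) = 1.20e-6 M.
pH = -log(1.20e-6) = 5.92.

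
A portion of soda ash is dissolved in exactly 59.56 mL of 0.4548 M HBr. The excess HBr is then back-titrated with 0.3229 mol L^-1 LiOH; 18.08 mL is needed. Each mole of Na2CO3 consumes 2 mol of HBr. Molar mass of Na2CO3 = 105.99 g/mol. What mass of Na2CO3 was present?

1.13 g

Total n(HBr) added = 0.4548 x 0.05956 = 0.02709 mol.
n(LiOH) used = 0.3229 x 0.01808 = 0.005838 mol, which equals the excess n(HBr).
So n(HBr) consumed by the sample = 0.02709 - 0.005838 = 0.02125 mol.
n(Na2CO3) = 0.02125 / 2 = 0.01062 mol.
mass = 0.01062 mol x 105.99 g/mol = 1.13 g.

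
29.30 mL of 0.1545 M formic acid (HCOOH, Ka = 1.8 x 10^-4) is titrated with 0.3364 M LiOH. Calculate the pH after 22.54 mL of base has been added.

12.77

n(acid) = 0.1545 x 0.02930 = 0.004527 mol; n(LiOH) added = 0.3364 x 0.02254 = 0.007582 mol.
Base is in excess by 0.007582 - 0.004527 = 0.003056 mol in a total volume of 0.05184 L.
[OH^-] = 0.003056/0.05184 = 0.05894 M, so pOH = 1.23 and pH = 14.00 - 1.23 = 12.77.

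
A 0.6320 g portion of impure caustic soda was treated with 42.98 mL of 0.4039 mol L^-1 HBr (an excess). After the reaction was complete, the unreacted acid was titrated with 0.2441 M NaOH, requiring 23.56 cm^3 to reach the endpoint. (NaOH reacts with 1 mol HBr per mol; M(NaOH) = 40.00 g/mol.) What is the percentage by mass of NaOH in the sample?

73.5%

Total n(HBr) added = 0.4039 x 0.04298 = 0.01736 mol.
n(NaOH) used = 0.2441 x 0.02356 = 0.005751 mol, which equals the excess n(HBr).
So n(HBr) consumed by the sample = 0.01736 - 0.005751 = 0.01161 mol.
n(NaOH) = 0.01161 / 1 = 0.01161 mol.
mass NaOH = 0.01161 x 40.00 = 0.4643 g, so %NaOH = 0.4643/0.6320 x 100 = 73.5%.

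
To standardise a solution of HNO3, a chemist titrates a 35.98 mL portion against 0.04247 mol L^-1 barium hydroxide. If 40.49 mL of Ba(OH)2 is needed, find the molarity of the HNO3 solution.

0.0956 M

n(Ba(OH)2) delivered = 0.04247 x 0.04049 = 0.001720 mol.
The reaction is 2 HNO3 + 1 Ba(OH)2, so n(HNO3) = 0.001720 x 2/1 = 0.003439 mol.
[HNO3] = 0.003439 mol / 0.03598 L = 0.0956 M.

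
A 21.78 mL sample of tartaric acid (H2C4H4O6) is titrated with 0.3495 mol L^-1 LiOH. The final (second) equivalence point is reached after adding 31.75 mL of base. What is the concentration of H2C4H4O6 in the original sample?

0.255 M

n(LiOH) = 0.3495 x 0.03175 = 0.01110 mol.
At the final (second) equivalence point, 2 mol OH^- react per mol H2C4H4O6, so n(H2C4H4O6) = 0.01110 / 2 = 0.005548 mol.
[H2C4H4O6] = 0.005548 / 0.02178 L = 0.255 M.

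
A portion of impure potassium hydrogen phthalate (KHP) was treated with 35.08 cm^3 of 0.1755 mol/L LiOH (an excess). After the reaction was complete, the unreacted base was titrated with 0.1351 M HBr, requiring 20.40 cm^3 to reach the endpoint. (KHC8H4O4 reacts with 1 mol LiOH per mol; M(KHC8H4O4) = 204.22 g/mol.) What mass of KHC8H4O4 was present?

0.694 g

Total n(LiOH) added = 0.1755 x 0.03508 = 0.006157 mol.
n(HBr) used = 0.1351 x 0.02040 = 0.002756 mol, which equals the excess n(LiOH).
So n(LiOH) consumed by the sample = 0.006157 - 0.002756 = 0.003400 mol.
n(KHC8H4O4) = 0.003400 / 1 = 0.003400 mol.
mass = 0.003400 mol x 204.22 g/mol = 0.694 g.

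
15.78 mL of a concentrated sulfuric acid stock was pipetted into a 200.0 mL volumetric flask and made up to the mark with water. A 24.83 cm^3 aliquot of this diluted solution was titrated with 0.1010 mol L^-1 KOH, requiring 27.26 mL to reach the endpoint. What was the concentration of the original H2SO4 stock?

0.703 M

n(KOH) = 0.1010 x 0.02726 = 0.002753 mol.
n(H2SO4) in the aliquot = 0.002753 x 1/2 = 0.001377 mol.
[diluted H2SO4] = 0.001377 / 0.02483 = 0.05544 M.
Dilution factor = 200.0/15.78 = 12.67, so [stock] = 0.05544 x 12.67 = 0.703 M.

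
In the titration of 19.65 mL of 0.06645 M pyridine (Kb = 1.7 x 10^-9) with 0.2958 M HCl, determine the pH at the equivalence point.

n(C5H5N) = 0.06645 x 0.01965 = 0.001306 mol; V(HCl) at equivalence = 0.001306/0.2958 = 0.004414 L.
At equivalence the base is fully converted to C5H5NH+; total volume = 0.02406 L, so [C5H5NH+] = 0.001306/0.02406 = 0.05426 M.
Ka(C5H5NH+) = Kw/Kb = 1.0e-14 / 1.7 x 10^-9 = 5.88e-6.
[H^+] = sqrt(Ka x [C5H5NH+]) = sqrt(5.88e-6 x 0.05426) = 0.000565 M.
pH = -log(0.000565) = 3.25.

3.25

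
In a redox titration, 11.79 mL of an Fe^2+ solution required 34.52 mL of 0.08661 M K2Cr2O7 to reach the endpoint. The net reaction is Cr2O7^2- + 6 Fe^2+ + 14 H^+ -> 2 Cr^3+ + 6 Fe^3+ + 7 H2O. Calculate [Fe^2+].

n(K2Cr2O7) = 0.08661 x 0.03452 = 0.002990 mol.
From the balanced equation, 1 mol K2Cr2O7 reacts with 6 mol Fe^2+, so n(Fe^2+) = 0.002990 x 6/1 = 0.01794 mol.
[Fe^2+] = 0.01794 / 0.01179 L = 1.52 M.

1.52 M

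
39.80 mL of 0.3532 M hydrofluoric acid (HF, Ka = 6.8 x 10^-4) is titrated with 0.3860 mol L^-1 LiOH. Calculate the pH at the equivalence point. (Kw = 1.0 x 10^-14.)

8.22

n(HF) = 0.3532 x 0.03980 = 0.01406 mol; V(LiOH) at equivalence = 0.01406/0.3860 = 0.03642 L.
At equivalence all the acid is converted to F-; total volume = 0.03980 + 0.03642 = 0.07622 L, so [F-] = 0.01406/0.07622 = 0.1844 M.
Kb = Kw/Ka = 1.0e-14 / 6.8 x 10^-4 = 1.47e-11.
[OH^-] = sqrt(Kb x [F-]) = sqrt(1.47e-11 x 0.1844) = 1.65e-6 M.
pOH = 5.78, so pH = 14.00 - 5.78 = 8.22.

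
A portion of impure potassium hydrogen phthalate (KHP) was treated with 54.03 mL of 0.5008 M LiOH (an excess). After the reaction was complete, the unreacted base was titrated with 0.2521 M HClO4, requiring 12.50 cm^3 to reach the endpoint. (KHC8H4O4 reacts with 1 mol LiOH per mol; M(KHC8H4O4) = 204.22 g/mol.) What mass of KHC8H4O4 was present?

Total n(LiOH) added = 0.5008 x 0.05403 = 0.02706 mol.
n(HClO4) used = 0.2521 x 0.01250 = 0.003151 mol, which equals the excess n(LiOH).
So n(LiOH) consumed by the sample = 0.02706 - 0.003151 = 0.02391 mol.
n(KHC8H4O4) = 0.02391 / 1 = 0.02391 mol.
mass = 0.02391 mol x 204.22 g/mol = 4.88 g.

4.88 g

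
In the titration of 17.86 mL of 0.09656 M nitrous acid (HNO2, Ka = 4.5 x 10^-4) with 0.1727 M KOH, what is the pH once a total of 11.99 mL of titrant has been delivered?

12.06

n(acid) = 0.09656 x 0.01786 = 0.001725 mol; n(KOH) added = 0.1727 x 0.01199 = 0.002071 mol.
Base is in excess by 0.002071 - 0.001725 = 0.0003461 mol in a total volume of 0.02985 L.
[OH^-] = 0.0003461/0.02985 = 0.01160 M, so pOH = 1.94 and pH = 14.00 - 1.94 = 12.06.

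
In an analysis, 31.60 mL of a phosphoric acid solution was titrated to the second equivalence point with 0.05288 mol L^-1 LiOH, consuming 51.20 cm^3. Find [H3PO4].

n(LiOH) = 0.05288 x 0.05120 = 0.002707 mol.
At the second equivalence point, 2 mol OH^- react per mol H3PO4, so n(H3PO4) = 0.002707 / 2 = 0.001354 mol.
[H3PO4] = 0.001354 / 0.03160 L = 0.0428 M.

0.0428 M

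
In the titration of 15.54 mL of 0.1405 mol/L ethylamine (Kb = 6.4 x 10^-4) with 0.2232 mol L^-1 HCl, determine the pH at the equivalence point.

n(C2H5NH2) = 0.1405 x 0.01554 = 0.002183 mol; V(HCl) at equivalence = 0.002183/0.2232 = 0.009782 L.
At equivalence the base is fully converted to C2H5NH3+; total volume = 0.02532 L, so [C2H5NH3+] = 0.002183/0.02532 = 0.08622 M.
Ka(C2H5NH3+) = Kw/Kb = 1.0e-14 / 6.4 x 10^-4 = 1.56e-11.
[H^+] = sqrt(Ka x [C2H5NH3+]) = sqrt(1.56e-11 x 0.08622) = 1.16e-6 M.
pH = -log(1.16e-6) = 5.94.

5.94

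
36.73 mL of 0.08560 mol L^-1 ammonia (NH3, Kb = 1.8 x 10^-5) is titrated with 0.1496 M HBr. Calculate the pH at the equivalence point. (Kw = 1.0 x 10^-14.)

n(NH3) = 0.08560 x 0.03673 = 0.003144 mol; V(HBr) at equivalence = 0.003144/0.1496 = 0.02102 L.
At equivalence the base is fully converted to NH4+; total volume = 0.05775 L, so [NH4+] = 0.003144/0.05775 = 0.05445 M.
Ka(NH4+) = Kw/Kb = 1.0e-14 / 1.8 x 10^-5 = 5.56e-10.
[H^+] = sqrt(Ka x [NH4+]) = sqrt(5.56e-10 x 0.05445) = 5.50e-6 M.
pH = -log(5.50e-6) = 5.26.

5.26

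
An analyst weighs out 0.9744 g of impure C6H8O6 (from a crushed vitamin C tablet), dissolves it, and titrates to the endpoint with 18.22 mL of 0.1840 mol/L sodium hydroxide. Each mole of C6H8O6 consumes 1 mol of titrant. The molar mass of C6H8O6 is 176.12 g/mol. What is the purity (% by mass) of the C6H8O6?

60.6%

n(NaOH) = 0.1840 x 0.01822 = 0.003352 mol.
n(C6H8O6) = 0.003352 / 1 = 0.003352 mol.
mass of C6H8O6 = 0.003352 x 176.12 = 0.5904 g.
% purity = 0.5904 / 0.9744 x 100 = 60.6%.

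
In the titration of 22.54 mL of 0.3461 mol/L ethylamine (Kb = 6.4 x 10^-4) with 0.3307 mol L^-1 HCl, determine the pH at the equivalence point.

n(C2H5NH2) = 0.3461 x 0.02254 = 0.007801 mol; V(HCl) at equivalence = 0.007801/0.3307 = 0.02359 L.
At equivalence the base is fully converted to C2H5NH3+; total volume = 0.04613 L, so [C2H5NH3+] = 0.007801/0.04613 = 0.1691 M.
Ka(C2H5NH3+) = Kw/Kb = 1.0e-14 / 6.4 x 10^-4 = 1.56e-11.
[H^+] = sqrt(Ka x [C2H5NH3+]) = sqrt(1.56e-11 x 0.1691) = 1.63e-6 M.
pH = -log(1.63e-6) = 5.79.

5.79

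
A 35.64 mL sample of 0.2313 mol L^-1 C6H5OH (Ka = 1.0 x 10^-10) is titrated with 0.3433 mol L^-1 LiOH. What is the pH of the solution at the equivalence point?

11.57

n(C6H5OH) = 0.2313 x 0.03564 = 0.008244 mol; V(LiOH) at equivalence = 0.008244/0.3433 = 0.02401 L.
At equivalence all the acid is converted to C6H5O-; total volume = 0.03564 + 0.02401 = 0.05965 L, so [C6H5O-] = 0.008244/0.05965 = 0.1382 M.
Kb = Kw/Ka = 1.0e-14 / 1.0 x 10^-10 = 0.000100.
[OH^-] = sqrt(Kb x [C6H5O-]) = sqrt(0.000100 x 0.1382) = 0.00372 M.
pOH = 2.43, so pH = 14.00 - 2.43 = 11.57.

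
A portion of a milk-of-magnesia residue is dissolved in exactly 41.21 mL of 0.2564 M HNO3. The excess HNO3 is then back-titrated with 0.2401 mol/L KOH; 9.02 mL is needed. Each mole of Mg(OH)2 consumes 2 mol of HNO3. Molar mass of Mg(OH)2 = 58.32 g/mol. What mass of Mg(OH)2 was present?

0.245 g

Total n(HNO3) added = 0.2564 x 0.04121 = 0.01057 mol.
n(KOH) used = 0.2401 x 0.009020 = 0.002166 mol, which equals the excess n(HNO3).
So n(HNO3) consumed by the sample = 0.01057 - 0.002166 = 0.008401 mol.
n(Mg(OH)2) = 0.008401 / 2 = 0.004200 mol.
mass = 0.004200 mol x 58.32 g/mol = 0.245 g.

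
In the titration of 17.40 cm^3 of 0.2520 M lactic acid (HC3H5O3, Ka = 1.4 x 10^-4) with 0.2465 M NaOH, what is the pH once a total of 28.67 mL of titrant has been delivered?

n(acid) = 0.2520 x 0.01740 = 0.004385 mol; n(NaOH) added = 0.2465 x 0.02867 = 0.007067 mol.
Base is in excess by 0.007067 - 0.004385 = 0.002682 mol in a total volume of 0.04607 L.
[OH^-] = 0.002682/0.04607 = 0.05822 M, so pOH = 1.23 and pH = 14.00 - 1.23 = 12.77.

12.77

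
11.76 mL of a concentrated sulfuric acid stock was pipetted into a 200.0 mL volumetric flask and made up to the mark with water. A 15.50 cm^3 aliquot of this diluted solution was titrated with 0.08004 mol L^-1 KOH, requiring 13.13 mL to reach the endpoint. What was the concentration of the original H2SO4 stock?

0.577 M

n(KOH) = 0.08004 x 0.01313 = 0.001051 mol.
n(H2SO4) in the aliquot = 0.001051 x 1/2 = 0.0005255 mol.
[diluted H2SO4] = 0.0005255 / 0.01550 = 0.03390 M.
Dilution factor = 200.0/11.76 = 17.01, so [stock] = 0.03390 x 17.01 = 0.577 M.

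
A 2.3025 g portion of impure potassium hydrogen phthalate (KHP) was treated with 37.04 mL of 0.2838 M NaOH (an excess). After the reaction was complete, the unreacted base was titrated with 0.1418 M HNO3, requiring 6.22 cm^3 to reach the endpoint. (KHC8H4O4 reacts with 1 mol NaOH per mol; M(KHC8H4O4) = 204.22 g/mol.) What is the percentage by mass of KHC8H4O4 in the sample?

Total n(NaOH) added = 0.2838 x 0.03704 = 0.01051 mol.
n(HNO3) used = 0.1418 x 0.006220 = 0.0008820 mol, which equals the excess n(NaOH).
So n(NaOH) consumed by the sample = 0.01051 - 0.0008820 = 0.009630 mol.
n(KHC8H4O4) = 0.009630 / 1 = 0.009630 mol.
mass KHC8H4O4 = 0.009630 x 204.22 = 1.967 g, so %KHC8H4O4 = 1.967/2.3025 x 100 = 85.4%.

85.4%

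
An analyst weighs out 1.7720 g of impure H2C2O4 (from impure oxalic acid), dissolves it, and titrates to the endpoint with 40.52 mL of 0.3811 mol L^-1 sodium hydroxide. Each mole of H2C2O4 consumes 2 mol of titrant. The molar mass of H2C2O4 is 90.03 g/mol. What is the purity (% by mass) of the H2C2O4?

39.2%

n(NaOH) = 0.3811 x 0.04052 = 0.01544 mol.
n(H2C2O4) = 0.01544 / 2 = 0.007721 mol.
mass of H2C2O4 = 0.007721 x 90.03 = 0.6951 g.
% purity = 0.6951 / 1.7720 x 100 = 39.2%.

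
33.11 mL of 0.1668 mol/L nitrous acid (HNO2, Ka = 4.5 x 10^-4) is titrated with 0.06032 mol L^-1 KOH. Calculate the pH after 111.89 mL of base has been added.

n(acid) = 0.1668 x 0.03311 = 0.005523 mol; n(KOH) added = 0.06032 x 0.1119 = 0.006749 mol.
Base is in excess by 0.006749 - 0.005523 = 0.001226 mol in a total volume of 0.1450 L.
[OH^-] = 0.001226/0.1450 = 0.008458 M, so pOH = 2.07 and pH = 14.00 - 2.07 = 11.93.

11.93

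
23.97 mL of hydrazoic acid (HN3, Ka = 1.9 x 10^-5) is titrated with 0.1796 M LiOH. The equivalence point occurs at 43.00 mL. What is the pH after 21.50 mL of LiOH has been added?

4.72

21.50 mL is exactly half the equivalence volume (43.00/2), i.e. the half-equivalence point.
There, n(HA) = n(A^-), so pH = pKa = -log(1.9 x 10^-5) = 4.72.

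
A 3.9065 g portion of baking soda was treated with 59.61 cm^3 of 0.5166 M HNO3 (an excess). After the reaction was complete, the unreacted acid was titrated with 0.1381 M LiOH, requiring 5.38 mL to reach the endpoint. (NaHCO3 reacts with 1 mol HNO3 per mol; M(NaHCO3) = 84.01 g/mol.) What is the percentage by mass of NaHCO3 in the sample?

64.6%

Total n(HNO3) added = 0.5166 x 0.05961 = 0.03079 mol.
n(LiOH) used = 0.1381 x 0.005380 = 0.0007430 mol, which equals the excess n(HNO3).
So n(HNO3) consumed by the sample = 0.03079 - 0.0007430 = 0.03005 mol.
n(NaHCO3) = 0.03005 / 1 = 0.03005 mol.
mass NaHCO3 = 0.03005 x 84.01 = 2.525 g, so %NaHCO3 = 2.525/3.9065 x 100 = 64.6%.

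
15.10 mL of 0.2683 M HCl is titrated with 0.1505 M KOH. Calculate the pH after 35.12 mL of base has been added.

12.39

n(acid) = 0.2683 x 0.01510 = 0.004051 mol; n(KOH) added = 0.1505 x 0.03512 = 0.005286 mol.
Base is in excess by 0.005286 - 0.004051 = 0.001234 mol in a total volume of 0.05022 L.
[OH^-] = 0.001234/0.05022 = 0.02458 M, so pOH = 1.61 and pH = 14.00 - 1.61 = 12.39.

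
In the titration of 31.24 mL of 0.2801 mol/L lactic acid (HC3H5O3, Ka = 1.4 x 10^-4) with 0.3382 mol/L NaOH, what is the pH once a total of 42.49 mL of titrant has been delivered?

n(acid) = 0.2801 x 0.03124 = 0.008750 mol; n(NaOH) added = 0.3382 x 0.04249 = 0.01437 mol.
Base is in excess by 0.01437 - 0.008750 = 0.005620 mol in a total volume of 0.07373 L.
[OH^-] = 0.005620/0.07373 = 0.07622 M, so pOH = 1.12 and pH = 14.00 - 1.12 = 12.88.

12.88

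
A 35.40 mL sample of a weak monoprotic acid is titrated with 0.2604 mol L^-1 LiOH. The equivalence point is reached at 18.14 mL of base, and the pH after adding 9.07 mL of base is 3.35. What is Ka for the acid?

4.5 x 10^-4

9.07 mL is half of the equivalence volume, so this is the half-equivalence point where [HA] = [A^-].
At half-equivalence pH = pKa, so pKa = 3.35.
Ka = 10^(-3.35) = 4.5 x 10^-4.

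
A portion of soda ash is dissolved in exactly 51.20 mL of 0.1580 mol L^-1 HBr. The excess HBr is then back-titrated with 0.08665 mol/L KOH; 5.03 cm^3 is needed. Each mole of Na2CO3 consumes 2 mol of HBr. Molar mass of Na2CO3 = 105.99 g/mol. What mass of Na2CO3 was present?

Total n(HBr) added = 0.1580 x 0.05120 = 0.008090 mol.
n(KOH) used = 0.08665 x 0.005030 = 0.0004358 mol, which equals the excess n(HBr).
So n(HBr) consumed by the sample = 0.008090 - 0.0004358 = 0.007654 mol.
n(Na2CO3) = 0.007654 / 2 = 0.003827 mol.
mass = 0.003827 mol x 105.99 g/mol = 0.406 g.

0.406 g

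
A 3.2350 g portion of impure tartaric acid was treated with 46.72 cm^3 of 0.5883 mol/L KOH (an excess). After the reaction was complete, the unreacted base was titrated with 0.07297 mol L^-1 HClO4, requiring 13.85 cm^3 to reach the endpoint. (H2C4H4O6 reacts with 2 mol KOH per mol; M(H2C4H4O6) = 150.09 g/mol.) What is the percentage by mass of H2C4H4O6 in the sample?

Total n(KOH) added = 0.5883 x 0.04672 = 0.02749 mol.
n(HClO4) used = 0.07297 x 0.01385 = 0.001011 mol, which equals the excess n(KOH).
So n(KOH) consumed by the sample = 0.02749 - 0.001011 = 0.02647 mol.
n(H2C4H4O6) = 0.02647 / 2 = 0.01324 mol.
mass H2C4H4O6 = 0.01324 x 150.09 = 1.987 g, so %H2C4H4O6 = 1.987/3.2350 x 100 = 61.4%.

61.4%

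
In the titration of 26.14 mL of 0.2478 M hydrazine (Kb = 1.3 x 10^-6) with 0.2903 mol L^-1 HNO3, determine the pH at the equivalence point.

4.49

n(N2H4) = 0.2478 x 0.02614 = 0.006477 mol; V(HNO3) at equivalence = 0.006477/0.2903 = 0.02231 L.
At equivalence the base is fully converted to N2H5+; total volume = 0.04845 L, so [N2H5+] = 0.006477/0.04845 = 0.1337 M.
Ka(N2H5+) = Kw/Kb = 1.0e-14 / 1.3 x 10^-6 = 7.69e-9.
[H^+] = sqrt(Ka x [N2H5+]) = sqrt(7.69e-9 x 0.1337) = 3.21e-5 M.
pH = -log(3.21e-5) = 4.49.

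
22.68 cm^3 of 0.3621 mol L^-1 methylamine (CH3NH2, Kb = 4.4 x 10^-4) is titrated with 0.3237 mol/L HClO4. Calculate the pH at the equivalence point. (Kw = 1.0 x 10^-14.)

n(CH3NH2) = 0.3621 x 0.02268 = 0.008212 mol; V(HClO4) at equivalence = 0.008212/0.3237 = 0.02537 L.
At equivalence the base is fully converted to CH3NH3+; total volume = 0.04805 L, so [CH3NH3+] = 0.008212/0.04805 = 0.1709 M.
Ka(CH3NH3+) = Kw/Kb = 1.0e-14 / 4.4 x 10^-4 = 2.27e-11.
[H^+] = sqrt(Ka x [CH3NH3+]) = sqrt(2.27e-11 x 0.1709) = 1.97e-6 M.
pH = -log(1.97e-6) = 5.71.

5.71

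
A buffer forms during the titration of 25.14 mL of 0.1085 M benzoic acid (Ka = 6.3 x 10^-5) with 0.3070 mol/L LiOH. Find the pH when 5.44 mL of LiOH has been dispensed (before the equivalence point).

Initial n(C6H5COOH) = 0.1085 x 0.02514 = 0.002728 mol.
n(LiOH) added = 0.3070 x 0.005440 = 0.001670 mol, converting that many moles of C6H5COOH to C6H5COO-.
Remaining n(C6H5COOH) = 0.001058 mol; n(C6H5COO-) = 0.001670 mol.
By Henderson-Hasselbalch, pH = pKa + log([A^-]/[HA]) = 4.20 + log(0.001670/0.001058) = 4.20 + (+0.20) = 4.40.

4.40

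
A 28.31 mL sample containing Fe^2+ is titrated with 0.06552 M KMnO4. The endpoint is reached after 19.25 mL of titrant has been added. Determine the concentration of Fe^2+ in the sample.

0.223 M

n(KMnO4) = 0.06552 x 0.01925 = 0.001261 mol.
From the balanced equation, 1 mol KMnO4 reacts with 5 mol Fe^2+, so n(Fe^2+) = 0.001261 x 5/1 = 0.006306 mol.
[Fe^2+] = 0.006306 / 0.02831 L = 0.223 M.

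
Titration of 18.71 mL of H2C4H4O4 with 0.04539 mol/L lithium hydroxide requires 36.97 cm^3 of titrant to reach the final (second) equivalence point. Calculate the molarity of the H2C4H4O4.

n(LiOH) = 0.04539 x 0.03697 = 0.001678 mol.
At the final (second) equivalence point, 2 mol OH^- react per mol H2C4H4O4, so n(H2C4H4O4) = 0.001678 / 2 = 0.0008390 mol.
[H2C4H4O4] = 0.0008390 / 0.01871 L = 0.0448 M.

0.0448 M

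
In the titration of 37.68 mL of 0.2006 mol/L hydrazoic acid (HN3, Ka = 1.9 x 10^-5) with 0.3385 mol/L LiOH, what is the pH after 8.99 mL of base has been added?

Initial n(HN3) = 0.2006 x 0.03768 = 0.007559 mol.
n(LiOH) added = 0.3385 x 0.008990 = 0.003043 mol, converting that many moles of HN3 to N3-.
Remaining n(HN3) = 0.004515 mol; n(N3-) = 0.003043 mol.
By Henderson-Hasselbalch, pH = pKa + log([A^-]/[HA]) = 4.72 + log(0.003043/0.004515) = 4.72 + (-0.17) = 4.55.

4.55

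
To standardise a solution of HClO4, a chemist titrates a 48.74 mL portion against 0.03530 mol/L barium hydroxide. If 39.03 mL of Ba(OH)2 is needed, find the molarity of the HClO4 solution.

n(Ba(OH)2) delivered = 0.03530 x 0.03903 = 0.001378 mol.
The reaction is 2 HClO4 + 1 Ba(OH)2, so n(HClO4) = 0.001378 x 2/1 = 0.002756 mol.
[HClO4] = 0.002756 mol / 0.04874 L = 0.0565 M.

0.0565 M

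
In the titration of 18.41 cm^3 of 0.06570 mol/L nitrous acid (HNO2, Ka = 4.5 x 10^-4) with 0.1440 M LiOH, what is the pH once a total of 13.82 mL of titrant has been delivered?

12.38

n(acid) = 0.06570 x 0.01841 = 0.001210 mol; n(LiOH) added = 0.1440 x 0.01382 = 0.001990 mol.
Base is in excess by 0.001990 - 0.001210 = 0.0007805 mol in a total volume of 0.03223 L.
[OH^-] = 0.0007805/0.03223 = 0.02422 M, so pOH = 1.62 and pH = 14.00 - 1.62 = 12.38.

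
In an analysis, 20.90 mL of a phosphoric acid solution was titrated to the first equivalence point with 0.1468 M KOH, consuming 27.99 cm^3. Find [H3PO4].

n(KOH) = 0.1468 x 0.02799 = 0.004109 mol.
At the first equivalence point, 1 mol OH^- react per mol H3PO4, so n(H3PO4) = 0.004109 / 1 = 0.004109 mol.
[H3PO4] = 0.004109 / 0.02090 L = 0.197 M.

0.197 M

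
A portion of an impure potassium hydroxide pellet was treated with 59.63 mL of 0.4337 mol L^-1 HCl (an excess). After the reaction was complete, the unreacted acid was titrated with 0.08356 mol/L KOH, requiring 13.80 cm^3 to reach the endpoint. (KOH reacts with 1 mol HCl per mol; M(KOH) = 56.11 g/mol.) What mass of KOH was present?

Total n(HCl) added = 0.4337 x 0.05963 = 0.02586 mol.
n(KOH) used = 0.08356 x 0.01380 = 0.001153 mol, which equals the excess n(HCl).
So n(HCl) consumed by the sample = 0.02586 - 0.001153 = 0.02471 mol.
n(KOH) = 0.02471 / 1 = 0.02471 mol.
mass = 0.02471 mol x 56.11 g/mol = 1.39 g.

1.39 g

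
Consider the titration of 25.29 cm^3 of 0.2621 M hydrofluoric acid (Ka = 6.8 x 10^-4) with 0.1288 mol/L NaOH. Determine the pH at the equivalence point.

n(HF) = 0.2621 x 0.02529 = 0.006629 mol; V(NaOH) at equivalence = 0.006629/0.1288 = 0.05146 L.
At equivalence all the acid is converted to F-; total volume = 0.02529 + 0.05146 = 0.07675 L, so [F-] = 0.006629/0.07675 = 0.08636 M.
Kb = Kw/Ka = 1.0e-14 / 6.8 x 10^-4 = 1.47e-11.
[OH^-] = sqrt(Kb x [F-]) = sqrt(1.47e-11 x 0.08636) = 1.13e-6 M.
pOH = 5.95, so pH = 14.00 - 5.95 = 8.05.

8.05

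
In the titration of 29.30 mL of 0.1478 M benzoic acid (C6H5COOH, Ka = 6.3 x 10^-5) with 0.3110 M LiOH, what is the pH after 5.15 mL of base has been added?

Initial n(C6H5COOH) = 0.1478 x 0.02930 = 0.004331 mol.
n(LiOH) added = 0.3110 x 0.005150 = 0.001602 mol, converting that many moles of C6H5COOH to C6H5COO-.
Remaining n(C6H5COOH) = 0.002729 mol; n(C6H5COO-) = 0.001602 mol.
By Henderson-Hasselbalch, pH = pKa + log([A^-]/[HA]) = 4.20 + log(0.001602/0.002729) = 4.20 + (-0.23) = 3.97.

3.97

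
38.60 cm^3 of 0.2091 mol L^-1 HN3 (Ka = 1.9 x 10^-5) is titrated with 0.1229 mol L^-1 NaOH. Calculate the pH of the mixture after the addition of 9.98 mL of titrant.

3.97

Initial n(HN3) = 0.2091 x 0.03860 = 0.008071 mol.
n(NaOH) added = 0.1229 x 0.009980 = 0.001227 mol, converting that many moles of HN3 to N3-.
Remaining n(HN3) = 0.006845 mol; n(N3-) = 0.001227 mol.
By Henderson-Hasselbalch, pH = pKa + log([A^-]/[HA]) = 4.72 + log(0.001227/0.006845) = 4.72 + (-0.75) = 3.97.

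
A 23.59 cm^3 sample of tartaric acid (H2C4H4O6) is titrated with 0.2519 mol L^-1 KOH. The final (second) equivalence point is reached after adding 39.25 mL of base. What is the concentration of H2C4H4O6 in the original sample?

0.210 M

n(KOH) = 0.2519 x 0.03925 = 0.009887 mol.
At the final (second) equivalence point, 2 mol OH^- react per mol H2C4H4O6, so n(H2C4H4O6) = 0.009887 / 2 = 0.004944 mol.
[H2C4H4O6] = 0.004944 / 0.02359 L = 0.210 M.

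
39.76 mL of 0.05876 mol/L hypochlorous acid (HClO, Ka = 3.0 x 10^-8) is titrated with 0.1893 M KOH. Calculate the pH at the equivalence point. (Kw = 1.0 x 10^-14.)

n(HClO) = 0.05876 x 0.03976 = 0.002336 mol; V(KOH) at equivalence = 0.002336/0.1893 = 0.01234 L.
At equivalence all the acid is converted to ClO-; total volume = 0.03976 + 0.01234 = 0.05210 L, so [ClO-] = 0.002336/0.05210 = 0.04484 M.
Kb = Kw/Ka = 1.0e-14 / 3.0 x 10^-8 = 3.33e-7.
[OH^-] = sqrt(Kb x [ClO-]) = sqrt(3.33e-7 x 0.04484) = 0.000122 M.
pOH = 3.91, so pH = 14.00 - 3.91 = 10.09.

10.09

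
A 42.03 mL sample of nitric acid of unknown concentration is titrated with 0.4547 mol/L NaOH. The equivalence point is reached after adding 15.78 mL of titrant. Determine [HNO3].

n(NaOH) delivered = 0.4547 x 0.01578 = 0.007175 mol.
For a 1:1 reaction, n(HNO3) = 0.007175 mol.
[HNO3] = 0.007175 mol / 0.04203 L = 0.171 M.

0.171 M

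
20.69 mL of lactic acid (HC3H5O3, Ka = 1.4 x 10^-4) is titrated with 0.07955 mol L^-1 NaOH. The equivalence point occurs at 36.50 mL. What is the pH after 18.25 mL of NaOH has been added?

3.85

18.25 mL is exactly half the equivalence volume (36.50/2), i.e. the half-equivalence point.
There, n(HA) = n(A^-), so pH = pKa = -log(1.4 x 10^-4) = 3.85.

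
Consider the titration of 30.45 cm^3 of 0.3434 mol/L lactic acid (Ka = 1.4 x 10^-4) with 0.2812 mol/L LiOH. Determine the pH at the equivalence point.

8.52

n(HC3H5O3) = 0.3434 x 0.03045 = 0.01046 mol; V(LiOH) at equivalence = 0.01046/0.2812 = 0.03719 L.
At equivalence all the acid is converted to C3H5O3-; total volume = 0.03045 + 0.03719 = 0.06764 L, so [C3H5O3-] = 0.01046/0.06764 = 0.1546 M.
Kb = Kw/Ka = 1.0e-14 / 1.4 x 10^-4 = 7.14e-11.
[OH^-] = sqrt(Kb x [C3H5O3-]) = sqrt(7.14e-11 x 0.1546) = 3.32e-6 M.
pOH = 5.48, so pH = 14.00 - 5.48 = 8.52.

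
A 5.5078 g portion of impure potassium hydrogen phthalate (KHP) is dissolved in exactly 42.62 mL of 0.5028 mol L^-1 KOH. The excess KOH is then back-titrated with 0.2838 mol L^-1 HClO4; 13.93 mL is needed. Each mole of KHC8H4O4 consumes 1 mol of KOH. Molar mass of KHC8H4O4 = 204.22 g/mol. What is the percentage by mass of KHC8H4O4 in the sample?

64.8%

Total n(KOH) added = 0.5028 x 0.04262 = 0.02143 mol.
n(HClO4) used = 0.2838 x 0.01393 = 0.003953 mol, which equals the excess n(KOH).
So n(KOH) consumed by the sample = 0.02143 - 0.003953 = 0.01748 mol.
n(KHC8H4O4) = 0.01748 / 1 = 0.01748 mol.
mass KHC8H4O4 = 0.01748 x 204.22 = 3.569 g, so %KHC8H4O4 = 3.569/5.5078 x 100 = 64.8%.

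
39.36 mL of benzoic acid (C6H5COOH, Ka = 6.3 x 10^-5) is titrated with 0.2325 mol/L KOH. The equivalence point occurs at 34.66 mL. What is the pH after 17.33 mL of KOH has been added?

4.20

17.33 mL is exactly half the equivalence volume (34.66/2), i.e. the half-equivalence point.
There, n(HA) = n(A^-), so pH = pKa = -log(6.3 x 10^-5) = 4.20.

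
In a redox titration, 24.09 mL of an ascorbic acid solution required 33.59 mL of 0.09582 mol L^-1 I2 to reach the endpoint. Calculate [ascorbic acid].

0.134 M

n(I2) = 0.09582 x 0.03359 = 0.003219 mol.
From the balanced equation, 1 mol I2 reacts with 1 mol ascorbic acid, so n(ascorbic acid) = 0.003219 x 1/1 = 0.003219 mol.
[ascorbic acid] = 0.003219 / 0.02409 L = 0.134 M.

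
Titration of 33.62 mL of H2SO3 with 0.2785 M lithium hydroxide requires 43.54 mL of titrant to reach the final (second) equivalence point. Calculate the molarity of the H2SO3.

n(LiOH) = 0.2785 x 0.04354 = 0.01213 mol.
At the final (second) equivalence point, 2 mol OH^- react per mol H2SO3, so n(H2SO3) = 0.01213 / 2 = 0.006063 mol.
[H2SO3] = 0.006063 / 0.03362 L = 0.180 M.

0.180 M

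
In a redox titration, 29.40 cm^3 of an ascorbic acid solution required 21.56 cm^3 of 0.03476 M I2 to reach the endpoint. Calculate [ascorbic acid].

0.0255 M

n(I2) = 0.03476 x 0.02156 = 0.0007494 mol.
From the balanced equation, 1 mol I2 reacts with 1 mol ascorbic acid, so n(ascorbic acid) = 0.0007494 x 1/1 = 0.0007494 mol.
[ascorbic acid] = 0.0007494 / 0.02940 L = 0.0255 M.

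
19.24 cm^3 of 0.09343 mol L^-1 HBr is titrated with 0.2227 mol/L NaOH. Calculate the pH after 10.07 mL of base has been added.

12.18

n(acid) = 0.09343 x 0.01924 = 0.001798 mol; n(NaOH) added = 0.2227 x 0.01007 = 0.002243 mol.
Base is in excess by 0.002243 - 0.001798 = 0.0004450 mol in a total volume of 0.02931 L.
[OH^-] = 0.0004450/0.02931 = 0.01518 M, so pOH = 1.82 and pH = 14.00 - 1.82 = 12.18.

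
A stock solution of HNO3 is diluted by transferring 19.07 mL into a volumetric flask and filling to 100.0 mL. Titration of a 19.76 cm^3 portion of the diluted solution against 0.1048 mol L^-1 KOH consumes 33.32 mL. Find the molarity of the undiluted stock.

n(KOH) = 0.1048 x 0.03332 = 0.003492 mol.
n(HNO3) in the aliquot = 0.003492 mol.
[diluted HNO3] = 0.003492 / 0.01976 = 0.1767 M.
Dilution factor = 100.0/19.07 = 5.244, so [stock] = 0.1767 x 5.244 = 0.927 M.

0.927 M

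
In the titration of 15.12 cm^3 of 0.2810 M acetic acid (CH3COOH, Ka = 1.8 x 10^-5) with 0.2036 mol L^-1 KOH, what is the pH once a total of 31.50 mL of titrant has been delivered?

12.67

n(acid) = 0.2810 x 0.01512 = 0.004249 mol; n(KOH) added = 0.2036 x 0.03150 = 0.006413 mol.
Base is in excess by 0.006413 - 0.004249 = 0.002165 mol in a total volume of 0.04662 L.
[OH^-] = 0.002165/0.04662 = 0.04643 M, so pOH = 1.33 and pH = 14.00 - 1.33 = 12.67.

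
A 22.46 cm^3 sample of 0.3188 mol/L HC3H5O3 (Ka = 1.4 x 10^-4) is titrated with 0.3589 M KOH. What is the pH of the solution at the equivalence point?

n(HC3H5O3) = 0.3188 x 0.02246 = 0.007160 mol; V(KOH) at equivalence = 0.007160/0.3589 = 0.01995 L.
At equivalence all the acid is converted to C3H5O3-; total volume = 0.02246 + 0.01995 = 0.04241 L, so [C3H5O3-] = 0.007160/0.04241 = 0.1688 M.
Kb = Kw/Ka = 1.0e-14 / 1.4 x 10^-4 = 7.14e-11.
[OH^-] = sqrt(Kb x [C3H5O3-]) = sqrt(7.14e-11 x 0.1688) = 3.47e-6 M.
pOH = 5.46, so pH = 14.00 - 5.46 = 8.54.

8.54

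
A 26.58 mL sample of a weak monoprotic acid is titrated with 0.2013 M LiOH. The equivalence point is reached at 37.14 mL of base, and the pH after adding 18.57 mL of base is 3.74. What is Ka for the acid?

18.57 mL is half of the equivalence volume, so this is the half-equivalence point where [HA] = [A^-].
At half-equivalence pH = pKa, so pKa = 3.74.
Ka = 10^(-3.74) = 1.8 x 10^-4.

1.8 x 10^-4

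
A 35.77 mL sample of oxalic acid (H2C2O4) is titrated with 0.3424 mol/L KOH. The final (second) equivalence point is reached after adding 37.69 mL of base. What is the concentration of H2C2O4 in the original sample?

n(KOH) = 0.3424 x 0.03769 = 0.01291 mol.
At the final (second) equivalence point, 2 mol OH^- react per mol H2C2O4, so n(H2C2O4) = 0.01291 / 2 = 0.006453 mol.
[H2C2O4] = 0.006453 / 0.03577 L = 0.180 M.

0.180 M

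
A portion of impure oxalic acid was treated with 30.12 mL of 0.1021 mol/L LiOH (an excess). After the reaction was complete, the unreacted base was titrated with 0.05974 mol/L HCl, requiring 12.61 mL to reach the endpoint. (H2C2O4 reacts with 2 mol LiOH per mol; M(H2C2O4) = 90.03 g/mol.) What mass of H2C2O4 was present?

0.105 g

Total n(LiOH) added = 0.1021 x 0.03012 = 0.003075 mol.
n(HCl) used = 0.05974 x 0.01261 = 0.0007533 mol, which equals the excess n(LiOH).
So n(LiOH) consumed by the sample = 0.003075 - 0.0007533 = 0.002322 mol.
n(H2C2O4) = 0.002322 / 2 = 0.001161 mol.
mass = 0.001161 mol x 90.03 g/mol = 0.105 g.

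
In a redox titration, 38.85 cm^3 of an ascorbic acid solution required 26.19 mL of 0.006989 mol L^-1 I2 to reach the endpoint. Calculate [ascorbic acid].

n(I2) = 0.006989 x 0.02619 = 0.0001830 mol.
From the balanced equation, 1 mol I2 reacts with 1 mol ascorbic acid, so n(ascorbic acid) = 0.0001830 x 1/1 = 0.0001830 mol.
[ascorbic acid] = 0.0001830 / 0.03885 L = 0.00471 M.

0.00471 M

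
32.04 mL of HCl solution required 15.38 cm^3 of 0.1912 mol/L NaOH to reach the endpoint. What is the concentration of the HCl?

n(NaOH) delivered = 0.1912 x 0.01538 = 0.002941 mol.
For a 1:1 reaction, n(HCl) = 0.002941 mol.
[HCl] = 0.002941 mol / 0.03204 L = 0.0918 M.

0.0918 M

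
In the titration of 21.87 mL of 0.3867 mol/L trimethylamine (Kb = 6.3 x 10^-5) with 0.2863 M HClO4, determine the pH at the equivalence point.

n((CH3)3N) = 0.3867 x 0.02187 = 0.008457 mol; V(HClO4) at equivalence = 0.008457/0.2863 = 0.02954 L.
At equivalence the base is fully converted to (CH3)3NH+; total volume = 0.05141 L, so [(CH3)3NH+] = 0.008457/0.05141 = 0.1645 M.
Ka((CH3)3NH+) = Kw/Kb = 1.0e-14 / 6.3 x 10^-5 = 1.59e-10.
[H^+] = sqrt(Ka x [(CH3)3NH+]) = sqrt(1.59e-10 x 0.1645) = 5.11e-6 M.
pH = -log(5.11e-6) = 5.29.

5.29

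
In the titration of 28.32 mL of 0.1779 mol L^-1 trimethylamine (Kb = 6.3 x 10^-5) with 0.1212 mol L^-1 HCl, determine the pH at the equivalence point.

n((CH3)3N) = 0.1779 x 0.02832 = 0.005038 mol; V(HCl) at equivalence = 0.005038/0.1212 = 0.04157 L.
At equivalence the base is fully converted to (CH3)3NH+; total volume = 0.06989 L, so [(CH3)3NH+] = 0.005038/0.06989 = 0.07209 M.
Ka((CH3)3NH+) = Kw/Kb = 1.0e-14 / 6.3 x 10^-5 = 1.59e-10.
[H^+] = sqrt(Ka x [(CH3)3NH+]) = sqrt(1.59e-10 x 0.07209) = 3.38e-6 M.
pH = -log(3.38e-6) = 5.47.

5.47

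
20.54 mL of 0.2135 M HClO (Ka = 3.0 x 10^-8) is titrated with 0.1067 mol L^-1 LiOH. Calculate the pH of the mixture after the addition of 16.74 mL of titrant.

Initial n(HClO) = 0.2135 x 0.02054 = 0.004385 mol.
n(LiOH) added = 0.1067 x 0.01674 = 0.001786 mol, converting that many moles of HClO to ClO-.
Remaining n(HClO) = 0.002599 mol; n(ClO-) = 0.001786 mol.
By Henderson-Hasselbalch, pH = pKa + log([A^-]/[HA]) = 7.52 + log(0.001786/0.002599) = 7.52 + (-0.16) = 7.36.

7.36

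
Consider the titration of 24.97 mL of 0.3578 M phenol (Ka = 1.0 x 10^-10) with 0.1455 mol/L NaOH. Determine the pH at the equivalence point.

n(C6H5OH) = 0.3578 x 0.02497 = 0.008934 mol; V(NaOH) at equivalence = 0.008934/0.1455 = 0.06140 L.
At equivalence all the acid is converted to C6H5O-; total volume = 0.02497 + 0.06140 = 0.08637 L, so [C6H5O-] = 0.008934/0.08637 = 0.1034 M.
Kb = Kw/Ka = 1.0e-14 / 1.0 x 10^-10 = 0.000100.
[OH^-] = sqrt(Kb x [C6H5O-]) = sqrt(0.000100 x 0.1034) = 0.00322 M.
pOH = 2.49, so pH = 14.00 - 2.49 = 11.51.

11.51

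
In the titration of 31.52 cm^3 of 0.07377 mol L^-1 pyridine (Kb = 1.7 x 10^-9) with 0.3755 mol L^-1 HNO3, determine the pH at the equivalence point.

n(C5H5N) = 0.07377 x 0.03152 = 0.002325 mol; V(HNO3) at equivalence = 0.002325/0.3755 = 0.006192 L.
At equivalence the base is fully converted to C5H5NH+; total volume = 0.03771 L, so [C5H5NH+] = 0.002325/0.03771 = 0.06166 M.
Ka(C5H5NH+) = Kw/Kb = 1.0e-14 / 1.7 x 10^-9 = 5.88e-6.
[H^+] = sqrt(Ka x [C5H5NH+]) = sqrt(5.88e-6 x 0.06166) = 0.000602 M.
pH = -log(0.000602) = 3.22.

3.22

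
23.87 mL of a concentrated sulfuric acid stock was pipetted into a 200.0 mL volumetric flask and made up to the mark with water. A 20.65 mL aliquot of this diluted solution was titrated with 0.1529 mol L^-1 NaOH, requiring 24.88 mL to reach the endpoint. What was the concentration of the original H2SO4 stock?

n(NaOH) = 0.1529 x 0.02488 = 0.003804 mol.
n(H2SO4) in the aliquot = 0.003804 x 1/2 = 0.001902 mol.
[diluted H2SO4] = 0.001902 / 0.02065 = 0.09211 M.
Dilution factor = 200.0/23.87 = 8.379, so [stock] = 0.09211 x 8.379 = 0.772 M.

0.772 M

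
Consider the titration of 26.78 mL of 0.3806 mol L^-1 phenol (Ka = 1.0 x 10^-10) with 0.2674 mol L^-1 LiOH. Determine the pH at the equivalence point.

n(C6H5OH) = 0.3806 x 0.02678 = 0.01019 mol; V(LiOH) at equivalence = 0.01019/0.2674 = 0.03812 L.
At equivalence all the acid is converted to C6H5O-; total volume = 0.02678 + 0.03812 = 0.06490 L, so [C6H5O-] = 0.01019/0.06490 = 0.1571 M.
Kb = Kw/Ka = 1.0e-14 / 1.0 x 10^-10 = 0.000100.
[OH^-] = sqrt(Kb x [C6H5O-]) = sqrt(0.000100 x 0.1571) = 0.00396 M.
pOH = 2.40, so pH = 14.00 - 2.40 = 11.60.

11.60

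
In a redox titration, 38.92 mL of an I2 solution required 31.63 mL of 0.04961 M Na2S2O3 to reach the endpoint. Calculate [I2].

n(Na2S2O3) = 0.04961 x 0.03163 = 0.001569 mol.
From the balanced equation, 2 mol Na2S2O3 reacts with 1 mol I2, so n(I2) = 0.001569 x 1/2 = 0.0007846 mol.
[I2] = 0.0007846 / 0.03892 L = 0.0202 M.

0.0202 M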